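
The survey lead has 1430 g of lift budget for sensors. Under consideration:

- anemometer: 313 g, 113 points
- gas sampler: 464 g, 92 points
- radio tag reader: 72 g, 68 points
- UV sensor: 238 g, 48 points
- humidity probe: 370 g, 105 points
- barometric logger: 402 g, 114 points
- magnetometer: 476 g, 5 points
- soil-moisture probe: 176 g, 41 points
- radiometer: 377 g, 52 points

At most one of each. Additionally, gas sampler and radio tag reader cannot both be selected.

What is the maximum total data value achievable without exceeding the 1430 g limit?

Greedy by ratio would take anemometer + radio tag reader + humidity probe + barometric logger + soil-moisture probe: 1333 g used, total 441.
Dropping soil-moisture probe frees 176 g; slotting in UV sensor (238 g) lifts the total to 448 at 1395 g.
Next best is anemometer + radio tag reader + humidity probe + barometric logger + soil-moisture probe at 441 (1333 g) — short by 7.

448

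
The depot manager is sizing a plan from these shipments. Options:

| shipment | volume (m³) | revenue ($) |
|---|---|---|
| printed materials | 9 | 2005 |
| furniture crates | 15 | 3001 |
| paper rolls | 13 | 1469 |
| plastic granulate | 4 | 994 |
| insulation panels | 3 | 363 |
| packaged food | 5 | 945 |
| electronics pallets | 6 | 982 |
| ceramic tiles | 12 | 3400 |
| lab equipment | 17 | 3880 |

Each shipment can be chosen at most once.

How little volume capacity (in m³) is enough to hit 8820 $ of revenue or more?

38

Look for the lowest-volume combination reaching 8820.
printed materials + ceramic tiles + lab equipment reaches 9285 using 38 m³.
Below 38 m³ the best achievable stays under 8820.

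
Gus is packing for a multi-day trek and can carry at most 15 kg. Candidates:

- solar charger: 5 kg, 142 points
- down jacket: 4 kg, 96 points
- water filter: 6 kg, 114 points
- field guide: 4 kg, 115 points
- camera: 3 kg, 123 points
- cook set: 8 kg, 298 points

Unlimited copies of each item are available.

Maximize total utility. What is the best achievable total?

615

Best packing: 5×camera — 15 kg, 615 total.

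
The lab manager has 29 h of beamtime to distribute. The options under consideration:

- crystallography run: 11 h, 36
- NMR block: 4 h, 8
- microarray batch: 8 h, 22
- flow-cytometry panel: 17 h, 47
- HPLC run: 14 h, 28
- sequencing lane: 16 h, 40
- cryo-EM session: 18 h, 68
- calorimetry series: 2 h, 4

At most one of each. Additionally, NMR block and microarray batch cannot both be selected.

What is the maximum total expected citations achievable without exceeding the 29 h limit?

104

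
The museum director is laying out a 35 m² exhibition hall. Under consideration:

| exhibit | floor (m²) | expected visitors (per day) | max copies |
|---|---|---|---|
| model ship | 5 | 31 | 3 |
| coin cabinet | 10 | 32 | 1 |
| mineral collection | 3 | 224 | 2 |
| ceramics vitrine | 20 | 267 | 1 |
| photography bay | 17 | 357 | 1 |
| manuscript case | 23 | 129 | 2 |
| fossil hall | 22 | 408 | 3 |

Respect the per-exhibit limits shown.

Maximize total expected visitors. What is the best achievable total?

A density-first pass picks 2×model ship + 2×mineral collection + photography bay — 867 at 33 m².
Replace model ship and photography bay with fossil hall: the trade gains 20 net, giving 887 at 33 m².
Every other selection either busts 35 m² or exceeds an availability limit or fails to beat 887.

887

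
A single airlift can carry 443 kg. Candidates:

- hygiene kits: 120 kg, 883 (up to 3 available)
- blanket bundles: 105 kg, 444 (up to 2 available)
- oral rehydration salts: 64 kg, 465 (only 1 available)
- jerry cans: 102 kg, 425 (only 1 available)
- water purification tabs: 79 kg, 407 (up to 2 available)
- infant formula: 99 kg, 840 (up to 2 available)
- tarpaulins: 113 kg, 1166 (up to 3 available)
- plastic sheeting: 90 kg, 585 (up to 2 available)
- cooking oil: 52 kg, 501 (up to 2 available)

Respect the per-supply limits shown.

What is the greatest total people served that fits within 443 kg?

Best packing: 3×tarpaulins + 2×cooking oil — 443 kg, 4500 total.
Nothing else within 443 kg beats 4500.

4500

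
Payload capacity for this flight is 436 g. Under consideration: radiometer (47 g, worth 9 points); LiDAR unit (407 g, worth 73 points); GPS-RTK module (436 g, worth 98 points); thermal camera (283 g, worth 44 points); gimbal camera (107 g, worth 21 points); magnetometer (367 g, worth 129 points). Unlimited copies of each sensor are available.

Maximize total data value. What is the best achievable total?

By data value per g: magnetometer 0.35, GPS-RTK module 0.22, gimbal camera 0.20 lead.
Best packing: radiometer + magnetometer — 414 g, 138 total.

138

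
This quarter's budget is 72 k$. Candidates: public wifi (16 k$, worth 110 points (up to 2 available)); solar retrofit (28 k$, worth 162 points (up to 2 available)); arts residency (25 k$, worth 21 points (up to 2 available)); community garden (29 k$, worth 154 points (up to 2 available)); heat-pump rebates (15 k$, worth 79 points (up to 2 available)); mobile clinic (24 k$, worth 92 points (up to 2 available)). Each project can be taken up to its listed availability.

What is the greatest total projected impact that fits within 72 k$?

The ratio heuristic lands on 2×public wifi + solar retrofit (382) but leaves 12 k$ idle.
Dropping public wifi frees 16 k$; slotting in solar retrofit (28 k$) lifts the total to 434 at 72 k$.
No other feasible combination exceeds 434.

434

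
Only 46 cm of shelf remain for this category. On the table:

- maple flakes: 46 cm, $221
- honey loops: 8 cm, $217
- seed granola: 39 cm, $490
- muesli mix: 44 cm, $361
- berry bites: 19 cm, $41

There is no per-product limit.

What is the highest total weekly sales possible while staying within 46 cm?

The ratio ordering already packs tightly: 5×honey loops, 40 cm, 1085.
Every other selection either busts 46 cm or fails to beat 1085.

1085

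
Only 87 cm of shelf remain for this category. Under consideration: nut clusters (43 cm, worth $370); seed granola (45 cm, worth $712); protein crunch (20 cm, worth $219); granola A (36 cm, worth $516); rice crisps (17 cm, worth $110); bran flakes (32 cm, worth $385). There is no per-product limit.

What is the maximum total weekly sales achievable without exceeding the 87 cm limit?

By weekly sales per cm: seed granola 15.82, granola A 14.33, bran flakes 12.03, protein crunch 10.95 lead.
Taking seed granola + granola A: 81 cm used, 1228 in weekly sales.

1228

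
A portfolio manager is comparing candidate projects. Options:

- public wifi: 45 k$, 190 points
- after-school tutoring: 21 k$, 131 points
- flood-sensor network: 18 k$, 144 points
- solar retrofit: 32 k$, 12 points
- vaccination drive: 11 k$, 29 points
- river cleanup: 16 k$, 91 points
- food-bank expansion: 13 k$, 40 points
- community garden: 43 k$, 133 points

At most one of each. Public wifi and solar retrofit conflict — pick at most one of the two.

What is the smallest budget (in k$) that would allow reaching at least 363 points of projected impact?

Look for the lowest-budget combination reaching 363.
after-school tutoring + flood-sensor network + river cleanup: 366 projected impact at 55 k$.
Below 55 k$ the best achievable stays under 363.

55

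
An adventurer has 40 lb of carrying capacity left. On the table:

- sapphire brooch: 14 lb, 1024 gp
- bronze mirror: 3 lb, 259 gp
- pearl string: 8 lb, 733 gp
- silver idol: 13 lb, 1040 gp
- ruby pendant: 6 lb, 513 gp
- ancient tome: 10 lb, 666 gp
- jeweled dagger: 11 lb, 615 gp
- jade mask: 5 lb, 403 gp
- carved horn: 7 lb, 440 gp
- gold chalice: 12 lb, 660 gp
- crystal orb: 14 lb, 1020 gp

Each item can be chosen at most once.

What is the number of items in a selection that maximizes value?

Best achievable value is 3211.
bronze mirror + pearl string + silver idol + ruby pendant + ancient tome hits 3211 at 40 lb.
Every optimal selection uses 5 items.

5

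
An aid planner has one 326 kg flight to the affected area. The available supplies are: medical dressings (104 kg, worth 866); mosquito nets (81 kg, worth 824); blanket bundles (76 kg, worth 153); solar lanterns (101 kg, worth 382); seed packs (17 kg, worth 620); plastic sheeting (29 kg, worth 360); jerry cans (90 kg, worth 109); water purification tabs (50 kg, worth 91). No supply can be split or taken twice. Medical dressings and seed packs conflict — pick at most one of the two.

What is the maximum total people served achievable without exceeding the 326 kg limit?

2432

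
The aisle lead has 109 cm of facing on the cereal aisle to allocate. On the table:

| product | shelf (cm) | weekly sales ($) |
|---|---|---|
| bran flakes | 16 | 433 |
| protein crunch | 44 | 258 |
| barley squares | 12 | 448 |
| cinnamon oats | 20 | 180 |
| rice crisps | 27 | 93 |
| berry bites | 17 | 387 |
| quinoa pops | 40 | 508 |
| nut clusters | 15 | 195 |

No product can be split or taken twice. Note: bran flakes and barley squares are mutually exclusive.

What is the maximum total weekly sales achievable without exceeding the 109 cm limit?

1718

Best packing: barley squares + cinnamon oats + berry bites + quinoa pops + nut clusters — 104 cm, 1718 total.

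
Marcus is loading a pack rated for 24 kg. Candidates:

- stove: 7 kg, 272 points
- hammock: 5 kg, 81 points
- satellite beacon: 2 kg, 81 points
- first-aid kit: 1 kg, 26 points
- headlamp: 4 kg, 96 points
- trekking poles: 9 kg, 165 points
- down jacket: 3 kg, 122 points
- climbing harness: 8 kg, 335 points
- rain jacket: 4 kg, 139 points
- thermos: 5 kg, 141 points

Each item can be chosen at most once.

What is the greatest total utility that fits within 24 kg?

By utility per kg: climbing harness 41.88, down jacket 40.67, satellite beacon 40.50 lead.
Taking stove + satellite beacon + down jacket + climbing harness + rain jacket: 24 kg used, 949 in utility.

949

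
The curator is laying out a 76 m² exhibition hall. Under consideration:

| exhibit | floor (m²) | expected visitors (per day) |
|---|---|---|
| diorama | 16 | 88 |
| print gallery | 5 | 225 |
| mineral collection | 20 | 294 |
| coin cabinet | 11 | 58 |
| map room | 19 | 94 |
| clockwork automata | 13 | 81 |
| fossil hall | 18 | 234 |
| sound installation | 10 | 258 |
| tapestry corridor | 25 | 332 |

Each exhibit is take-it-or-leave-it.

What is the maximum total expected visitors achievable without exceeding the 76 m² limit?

Greedy by ratio would take print gallery + mineral collection + clockwork automata + sound installation + tapestry corridor: 73 m² used, total 1190.
Replace clockwork automata with diorama: the trade gains 7 net, giving 1197 at 76 m².
An exhaustive check of the 512 subsets confirms 1197.

1197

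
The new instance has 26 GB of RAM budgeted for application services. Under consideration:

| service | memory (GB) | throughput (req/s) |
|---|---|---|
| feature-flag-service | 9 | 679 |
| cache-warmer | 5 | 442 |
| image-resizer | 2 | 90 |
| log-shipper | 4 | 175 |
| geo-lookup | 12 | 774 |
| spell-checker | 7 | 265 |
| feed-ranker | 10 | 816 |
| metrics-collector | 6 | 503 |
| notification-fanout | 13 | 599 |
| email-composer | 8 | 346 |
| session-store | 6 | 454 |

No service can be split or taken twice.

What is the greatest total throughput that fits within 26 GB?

2078

Ranking by ratio (throughput/GB): cache-warmer 88.40, metrics-collector 83.83, feed-ranker 81.60, session-store 75.67.
Greedy by ratio would take cache-warmer + image-resizer + feed-ranker + metrics-collector: 23 GB used, total 1851.
Dropping image-resizer and feed-ranker frees 12 GB; slotting in feature-flag-service + session-store (15 GB) lifts the total to 2078 at 26 GB.
The closest alternative, feature-flag-service + cache-warmer + image-resizer + feed-ranker, reaches only 2027.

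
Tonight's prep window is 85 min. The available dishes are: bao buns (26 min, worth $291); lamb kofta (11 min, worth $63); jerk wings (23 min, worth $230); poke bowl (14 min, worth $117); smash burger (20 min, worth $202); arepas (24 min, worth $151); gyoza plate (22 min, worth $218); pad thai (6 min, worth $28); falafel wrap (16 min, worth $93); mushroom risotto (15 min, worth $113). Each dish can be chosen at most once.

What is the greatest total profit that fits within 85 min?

Filling by ratio: bao buns + jerk wings + poke bowl + smash burger for 840, with 2 min left unused.
The 20 min tied up in smash burger is better spent on gyoza plate — total rises to 856 (85 min).

856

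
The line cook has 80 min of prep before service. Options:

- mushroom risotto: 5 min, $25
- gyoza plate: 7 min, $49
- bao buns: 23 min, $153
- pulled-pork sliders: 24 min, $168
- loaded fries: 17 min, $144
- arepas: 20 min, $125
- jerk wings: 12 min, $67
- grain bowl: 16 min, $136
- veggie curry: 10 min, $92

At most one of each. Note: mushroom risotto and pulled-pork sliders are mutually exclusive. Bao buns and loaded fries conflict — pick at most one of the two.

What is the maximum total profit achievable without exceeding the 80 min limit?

607

Pulled-pork sliders + loaded fries + jerk wings + grain bowl + veggie curry uses 79 of the 80 min and totals 607.
Next best is gyoza plate + bao buns + pulled-pork sliders + grain bowl + veggie curry at 598 (80 min) — short by 9.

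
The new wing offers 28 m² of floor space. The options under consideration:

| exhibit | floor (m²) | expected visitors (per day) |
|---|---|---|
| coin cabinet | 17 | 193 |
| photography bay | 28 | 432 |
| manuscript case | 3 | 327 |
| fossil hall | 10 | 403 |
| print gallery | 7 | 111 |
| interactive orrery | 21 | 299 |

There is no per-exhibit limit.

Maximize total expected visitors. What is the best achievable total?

2943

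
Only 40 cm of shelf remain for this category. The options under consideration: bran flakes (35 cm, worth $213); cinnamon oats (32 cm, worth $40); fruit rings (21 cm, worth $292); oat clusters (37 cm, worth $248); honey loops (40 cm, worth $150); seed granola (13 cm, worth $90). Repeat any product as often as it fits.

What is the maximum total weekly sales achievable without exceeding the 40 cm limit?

Density check — fruit rings 13.90, seed granola 6.92, oat clusters 6.70, bran flakes 6.09 are the best per cm.
Fruit rings + seed granola uses 34 of the 40 cm and totals 382.
Every other selection either busts 40 cm or fails to beat 382.

382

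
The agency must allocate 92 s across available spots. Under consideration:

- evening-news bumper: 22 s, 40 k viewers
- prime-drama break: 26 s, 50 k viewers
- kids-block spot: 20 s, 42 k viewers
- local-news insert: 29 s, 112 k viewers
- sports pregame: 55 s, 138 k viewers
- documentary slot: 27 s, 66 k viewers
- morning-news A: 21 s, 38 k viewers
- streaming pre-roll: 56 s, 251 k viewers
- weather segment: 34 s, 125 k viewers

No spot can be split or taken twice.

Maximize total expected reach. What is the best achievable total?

376

The ratio heuristic lands on local-news insert + streaming pre-roll (363) but leaves 7 s idle.
Dropping local-news insert frees 29 s; slotting in weather segment (34 s) lifts the total to 376 at 90 s.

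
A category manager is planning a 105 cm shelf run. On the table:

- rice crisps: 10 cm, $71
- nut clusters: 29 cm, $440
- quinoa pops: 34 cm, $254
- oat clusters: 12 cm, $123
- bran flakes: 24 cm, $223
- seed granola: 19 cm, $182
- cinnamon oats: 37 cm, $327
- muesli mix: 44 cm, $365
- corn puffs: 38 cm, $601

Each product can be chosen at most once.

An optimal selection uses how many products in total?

4

Best achievable weekly sales is 1387.
nut clusters + oat clusters + bran flakes + corn puffs hits 1387 at 103 cm.
All optima have 4 products.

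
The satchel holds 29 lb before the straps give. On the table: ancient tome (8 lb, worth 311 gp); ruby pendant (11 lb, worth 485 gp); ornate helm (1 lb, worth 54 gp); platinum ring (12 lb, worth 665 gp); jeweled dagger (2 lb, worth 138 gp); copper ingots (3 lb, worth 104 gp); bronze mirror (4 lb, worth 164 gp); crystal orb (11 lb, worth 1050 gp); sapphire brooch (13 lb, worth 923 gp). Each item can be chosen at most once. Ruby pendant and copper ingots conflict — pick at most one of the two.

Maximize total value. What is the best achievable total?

2215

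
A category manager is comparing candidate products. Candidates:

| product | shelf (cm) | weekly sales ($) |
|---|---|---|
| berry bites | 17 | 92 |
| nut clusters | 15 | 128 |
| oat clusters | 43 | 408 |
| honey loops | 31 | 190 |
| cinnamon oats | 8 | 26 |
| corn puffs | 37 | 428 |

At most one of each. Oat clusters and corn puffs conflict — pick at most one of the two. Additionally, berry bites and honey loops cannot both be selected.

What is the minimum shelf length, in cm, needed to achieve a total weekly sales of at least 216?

Look for the lowest-shelf combination reaching 216.
berry bites + nut clusters: 220 weekly sales at 32 cm.
No combination under 32 cm hits 216.

32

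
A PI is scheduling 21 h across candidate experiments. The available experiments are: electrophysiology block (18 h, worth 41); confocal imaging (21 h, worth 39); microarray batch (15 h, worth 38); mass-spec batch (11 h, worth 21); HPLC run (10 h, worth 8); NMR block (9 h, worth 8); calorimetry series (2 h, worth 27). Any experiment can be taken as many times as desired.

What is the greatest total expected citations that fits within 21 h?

Best packing: 10×calorimetry series — 20 h, 270 total.
Nothing else within 21 h beats 270.

270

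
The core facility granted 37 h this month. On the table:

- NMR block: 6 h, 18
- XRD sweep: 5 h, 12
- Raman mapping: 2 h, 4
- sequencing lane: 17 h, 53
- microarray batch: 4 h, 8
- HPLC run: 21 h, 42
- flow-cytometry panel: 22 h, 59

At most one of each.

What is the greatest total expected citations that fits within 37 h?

Ranking by ratio (expected citations/h): sequencing lane 3.12, NMR block 3.00, flow-cytometry panel 2.68.
Greedy by ratio would take NMR block + XRD sweep + Raman mapping + sequencing lane + microarray batch: 34 h used, total 95.
The 19 h tied up in Raman mapping and sequencing lane is better spent on flow-cytometry panel — total rises to 97 (37 h).

97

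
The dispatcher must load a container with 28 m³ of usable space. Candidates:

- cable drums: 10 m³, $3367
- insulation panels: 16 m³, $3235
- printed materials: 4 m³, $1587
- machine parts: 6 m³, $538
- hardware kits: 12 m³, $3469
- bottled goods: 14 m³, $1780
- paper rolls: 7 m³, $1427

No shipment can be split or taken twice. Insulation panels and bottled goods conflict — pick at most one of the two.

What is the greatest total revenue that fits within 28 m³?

Ranking by ratio (revenue/m³): printed materials 396.75, cable drums 336.70, hardware kits 289.08, paper rolls 203.86.
Best packing: cable drums + printed materials + hardware kits — 26 m³, 8423 total.

8423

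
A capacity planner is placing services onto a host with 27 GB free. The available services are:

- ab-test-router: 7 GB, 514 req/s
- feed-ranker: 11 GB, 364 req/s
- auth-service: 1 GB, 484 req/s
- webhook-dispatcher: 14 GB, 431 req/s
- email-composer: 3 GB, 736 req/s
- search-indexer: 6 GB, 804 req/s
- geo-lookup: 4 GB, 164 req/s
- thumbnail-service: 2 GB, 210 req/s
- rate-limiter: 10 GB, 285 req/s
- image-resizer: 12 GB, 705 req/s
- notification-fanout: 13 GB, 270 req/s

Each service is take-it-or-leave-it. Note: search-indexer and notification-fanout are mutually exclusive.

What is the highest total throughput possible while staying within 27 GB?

2939

By throughput per GB: auth-service 484.00, email-composer 245.33, search-indexer 134.00, thumbnail-service 105.00 lead.
Taking the top-ratio services first gives ab-test-router + auth-service + email-composer + search-indexer + geo-lookup + thumbnail-service for 2912 (23 GB).
Dropping ab-test-router and geo-lookup frees 11 GB; slotting in image-resizer (12 GB) lifts the total to 2939 at 24 GB.
That's the maximum — no feasible swap from here does better than 2939.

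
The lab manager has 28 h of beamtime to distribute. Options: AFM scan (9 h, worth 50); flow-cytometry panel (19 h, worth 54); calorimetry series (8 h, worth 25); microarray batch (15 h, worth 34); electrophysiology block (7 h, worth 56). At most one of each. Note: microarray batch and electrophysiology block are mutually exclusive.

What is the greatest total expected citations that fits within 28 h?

Taking AFM scan + calorimetry series + electrophysiology block: 24 h used, 131 in expected citations.
An exhaustive check of the 32 subsets confirms 131.

131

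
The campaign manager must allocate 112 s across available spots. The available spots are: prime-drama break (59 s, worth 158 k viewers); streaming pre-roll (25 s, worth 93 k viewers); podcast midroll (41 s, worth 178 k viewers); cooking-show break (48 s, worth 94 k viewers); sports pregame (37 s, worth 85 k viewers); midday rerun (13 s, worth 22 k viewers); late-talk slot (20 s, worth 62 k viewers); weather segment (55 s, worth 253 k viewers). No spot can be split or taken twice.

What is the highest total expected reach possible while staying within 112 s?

453

By expected reach per s: weather segment 4.60, podcast midroll 4.34, streaming pre-roll 3.72 lead.
Best packing: podcast midroll + midday rerun + weather segment — 109 s, 453 total.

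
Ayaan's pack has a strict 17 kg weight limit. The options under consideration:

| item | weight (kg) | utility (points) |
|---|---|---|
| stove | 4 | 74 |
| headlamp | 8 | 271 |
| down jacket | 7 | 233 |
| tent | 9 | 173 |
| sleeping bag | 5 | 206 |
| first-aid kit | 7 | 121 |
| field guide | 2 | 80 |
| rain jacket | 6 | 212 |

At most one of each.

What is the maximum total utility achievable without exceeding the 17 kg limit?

584

Greedy by ratio would take stove + sleeping bag + field guide + rain jacket: 17 kg used, total 572.
Reworking the packing: headlamp + down jacket + field guide uses 17 kg and improves the total to 584.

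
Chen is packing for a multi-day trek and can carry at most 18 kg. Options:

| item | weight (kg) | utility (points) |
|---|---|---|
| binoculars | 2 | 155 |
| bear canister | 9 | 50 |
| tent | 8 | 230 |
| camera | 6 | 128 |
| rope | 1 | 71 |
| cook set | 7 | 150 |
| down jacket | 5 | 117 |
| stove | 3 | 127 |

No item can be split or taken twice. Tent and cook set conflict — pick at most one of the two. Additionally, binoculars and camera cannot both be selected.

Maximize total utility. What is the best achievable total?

629

Taking the top-ratio items first gives binoculars + tent + rope + stove for 583 (14 kg).
Replace rope with down jacket: the trade gains 46 net, giving 629 at 18 kg.
Nothing else feasible within 18 kg beats 629.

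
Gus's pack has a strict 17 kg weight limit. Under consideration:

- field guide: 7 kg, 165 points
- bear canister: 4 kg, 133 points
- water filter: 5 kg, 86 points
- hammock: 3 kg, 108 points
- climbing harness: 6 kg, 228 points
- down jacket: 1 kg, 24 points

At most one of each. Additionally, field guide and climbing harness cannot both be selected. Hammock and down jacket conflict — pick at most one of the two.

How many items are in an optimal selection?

4

The maximum utility within 17 kg is 471.
One optimal bundle: bear canister + water filter + climbing harness + down jacket (16 kg).
All optima have 4 items.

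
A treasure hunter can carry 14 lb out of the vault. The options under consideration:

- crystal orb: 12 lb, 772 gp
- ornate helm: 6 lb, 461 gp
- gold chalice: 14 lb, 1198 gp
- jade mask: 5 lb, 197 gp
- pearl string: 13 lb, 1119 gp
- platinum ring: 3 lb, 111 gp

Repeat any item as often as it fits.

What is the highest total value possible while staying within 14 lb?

1198

Greedy by ratio would take pearl string: 13 lb used, total 1119.
Replace pearl string with gold chalice: the trade gains 79 net, giving 1198 at 14 lb.
Nothing else within 14 lb beats 1198.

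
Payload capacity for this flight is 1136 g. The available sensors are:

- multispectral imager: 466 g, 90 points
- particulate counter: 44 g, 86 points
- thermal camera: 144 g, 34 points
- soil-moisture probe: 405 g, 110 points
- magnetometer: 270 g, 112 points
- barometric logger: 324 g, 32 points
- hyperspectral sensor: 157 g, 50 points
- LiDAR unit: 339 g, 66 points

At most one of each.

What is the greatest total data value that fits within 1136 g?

The ratio ordering already packs tightly: particulate counter + thermal camera + soil-moisture probe + magnetometer + hyperspectral sensor, 1020 g, 392.
Next best is particulate counter + soil-moisture probe + magnetometer + LiDAR unit at 374 (1058 g) — short by 18.

392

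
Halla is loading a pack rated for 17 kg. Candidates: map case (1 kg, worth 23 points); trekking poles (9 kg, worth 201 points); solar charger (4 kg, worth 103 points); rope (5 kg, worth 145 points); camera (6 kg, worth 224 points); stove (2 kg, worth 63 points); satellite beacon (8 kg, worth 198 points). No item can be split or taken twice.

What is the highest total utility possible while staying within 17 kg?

Ranking by ratio (utility/kg): camera 37.33, stove 31.50, rope 29.00.
Taking solar charger + rope + camera + stove: 17 kg used, 535 in utility.
Next best is map case + camera + stove + satellite beacon at 508 (17 kg) — short by 27.

535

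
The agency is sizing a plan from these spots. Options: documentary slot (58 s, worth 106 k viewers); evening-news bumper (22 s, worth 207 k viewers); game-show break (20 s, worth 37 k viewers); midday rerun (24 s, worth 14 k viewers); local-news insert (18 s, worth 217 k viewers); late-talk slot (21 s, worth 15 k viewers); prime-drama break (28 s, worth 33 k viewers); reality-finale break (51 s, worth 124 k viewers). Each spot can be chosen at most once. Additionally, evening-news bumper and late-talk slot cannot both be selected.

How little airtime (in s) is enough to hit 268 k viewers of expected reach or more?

Minimise s subject to total expected reach ≥ 268.
evening-news bumper + local-news insert reaches 424 using 40 s.
No combination under 40 s hits 268.

40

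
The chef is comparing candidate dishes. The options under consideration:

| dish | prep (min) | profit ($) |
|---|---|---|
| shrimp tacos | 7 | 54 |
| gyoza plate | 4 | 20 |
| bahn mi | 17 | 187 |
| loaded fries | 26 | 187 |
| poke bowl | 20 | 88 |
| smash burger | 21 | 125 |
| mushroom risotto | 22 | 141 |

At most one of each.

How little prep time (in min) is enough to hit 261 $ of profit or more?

Minimise min subject to total profit ≥ 261.
shrimp tacos + gyoza plate + bahn mi: 261 profit at 28 min.
Below 28 min the best achievable stays under 261.

28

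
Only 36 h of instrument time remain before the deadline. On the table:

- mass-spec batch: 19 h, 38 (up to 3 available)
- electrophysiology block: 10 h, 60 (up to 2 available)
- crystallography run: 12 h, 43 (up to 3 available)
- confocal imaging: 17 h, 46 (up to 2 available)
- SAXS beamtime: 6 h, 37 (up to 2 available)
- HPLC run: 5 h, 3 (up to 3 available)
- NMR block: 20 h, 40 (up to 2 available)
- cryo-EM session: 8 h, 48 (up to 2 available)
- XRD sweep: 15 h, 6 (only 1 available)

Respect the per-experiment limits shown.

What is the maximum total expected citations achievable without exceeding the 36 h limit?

216

Filling by ratio: 2×electrophysiology block + 2×SAXS beamtime for 194, with 4 h left unused.
Replace 2×SAXS beamtime with 2×cryo-EM session: the trade gains 22 net, giving 216 at 36 h.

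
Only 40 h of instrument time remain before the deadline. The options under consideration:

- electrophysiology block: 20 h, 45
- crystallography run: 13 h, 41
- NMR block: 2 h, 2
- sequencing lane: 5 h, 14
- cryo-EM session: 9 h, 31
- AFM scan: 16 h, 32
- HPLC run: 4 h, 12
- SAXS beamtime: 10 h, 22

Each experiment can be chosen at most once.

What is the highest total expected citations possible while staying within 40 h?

110

Ranking by ratio (expected citations/h): cryo-EM session 3.44, crystallography run 3.15, HPLC run 3.00, sequencing lane 2.80.
The ratio heuristic lands on crystallography run + NMR block + sequencing lane + cryo-EM session + HPLC run (100) but leaves 7 h idle.
Dropping HPLC run frees 4 h; slotting in SAXS beamtime (10 h) lifts the total to 110 at 39 h.
An exhaustive check of the 256 subsets confirms 110.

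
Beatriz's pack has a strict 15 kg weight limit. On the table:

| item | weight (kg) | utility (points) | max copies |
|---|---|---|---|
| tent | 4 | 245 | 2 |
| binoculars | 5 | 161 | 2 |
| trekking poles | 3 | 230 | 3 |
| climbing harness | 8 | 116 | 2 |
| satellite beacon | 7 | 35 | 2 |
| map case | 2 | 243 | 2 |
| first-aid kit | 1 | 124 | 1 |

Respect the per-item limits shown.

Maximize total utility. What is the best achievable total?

1315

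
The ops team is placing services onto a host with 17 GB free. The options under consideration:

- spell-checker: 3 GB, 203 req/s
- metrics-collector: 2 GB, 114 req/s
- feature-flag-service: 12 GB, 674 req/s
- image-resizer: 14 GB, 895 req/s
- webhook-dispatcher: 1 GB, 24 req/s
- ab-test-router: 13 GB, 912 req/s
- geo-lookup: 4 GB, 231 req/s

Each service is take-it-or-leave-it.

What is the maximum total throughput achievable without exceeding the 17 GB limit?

1143

Ranking by ratio (throughput/GB): ab-test-router 70.15, spell-checker 67.67, image-resizer 63.93, geo-lookup 57.75.
A density-first pass picks spell-checker + webhook-dispatcher + ab-test-router — 1139 at 17 GB.
Replace spell-checker and webhook-dispatcher with geo-lookup: the trade gains 4 net, giving 1143 at 17 GB.
Next best is spell-checker + webhook-dispatcher + ab-test-router at 1139 (17 GB) — short by 4.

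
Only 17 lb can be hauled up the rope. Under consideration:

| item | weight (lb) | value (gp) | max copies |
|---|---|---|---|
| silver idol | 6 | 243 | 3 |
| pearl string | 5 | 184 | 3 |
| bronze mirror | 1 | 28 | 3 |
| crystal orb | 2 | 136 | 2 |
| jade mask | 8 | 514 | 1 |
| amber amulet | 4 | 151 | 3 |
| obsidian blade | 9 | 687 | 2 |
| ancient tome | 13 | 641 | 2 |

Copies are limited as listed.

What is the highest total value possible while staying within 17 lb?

Taking the top-ratio items first gives 2×crystal orb + amber amulet + obsidian blade for 1110 (17 lb).
Dropping 2×crystal orb and amber amulet frees 8 lb; slotting in jade mask (8 lb) lifts the total to 1201 at 17 lb.
Nothing else within 17 lb beats 1201.

1201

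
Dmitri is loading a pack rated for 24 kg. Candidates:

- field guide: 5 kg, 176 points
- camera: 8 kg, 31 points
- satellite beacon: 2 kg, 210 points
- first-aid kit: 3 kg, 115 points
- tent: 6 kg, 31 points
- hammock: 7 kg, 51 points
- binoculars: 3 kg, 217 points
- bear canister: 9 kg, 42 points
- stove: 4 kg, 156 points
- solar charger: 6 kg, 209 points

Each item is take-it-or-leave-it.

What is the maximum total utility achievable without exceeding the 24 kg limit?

1083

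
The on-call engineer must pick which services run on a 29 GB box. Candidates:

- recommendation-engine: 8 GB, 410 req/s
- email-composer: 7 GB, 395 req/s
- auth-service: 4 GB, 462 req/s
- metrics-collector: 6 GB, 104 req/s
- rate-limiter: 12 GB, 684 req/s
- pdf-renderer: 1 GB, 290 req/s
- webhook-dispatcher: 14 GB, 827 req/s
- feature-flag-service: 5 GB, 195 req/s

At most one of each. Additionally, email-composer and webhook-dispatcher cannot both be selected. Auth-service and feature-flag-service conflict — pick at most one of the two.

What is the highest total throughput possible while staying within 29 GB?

1989

Taking recommendation-engine + auth-service + pdf-renderer + webhook-dispatcher: 27 GB used, 1989 in throughput.
The closest alternative, recommendation-engine + auth-service + rate-limiter + pdf-renderer, reaches only 1846.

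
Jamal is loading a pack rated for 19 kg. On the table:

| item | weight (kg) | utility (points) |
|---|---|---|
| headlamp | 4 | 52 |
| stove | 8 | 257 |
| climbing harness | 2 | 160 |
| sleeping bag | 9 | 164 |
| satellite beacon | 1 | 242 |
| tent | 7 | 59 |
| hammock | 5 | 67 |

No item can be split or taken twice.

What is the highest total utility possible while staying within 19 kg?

Best packing: stove + climbing harness + satellite beacon + hammock — 16 kg, 726 total.
That's the maximum — no swap from here does better than 726.

726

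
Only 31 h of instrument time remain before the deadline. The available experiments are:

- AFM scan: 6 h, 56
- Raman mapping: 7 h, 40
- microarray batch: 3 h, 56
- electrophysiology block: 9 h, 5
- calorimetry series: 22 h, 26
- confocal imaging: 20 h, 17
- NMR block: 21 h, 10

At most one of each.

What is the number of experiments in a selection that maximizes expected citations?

4

Optimal total is 157.
For example AFM scan + Raman mapping + microarray batch + electrophysiology block achieves it, using 25 h.
Every optimal selection uses 4 experiments.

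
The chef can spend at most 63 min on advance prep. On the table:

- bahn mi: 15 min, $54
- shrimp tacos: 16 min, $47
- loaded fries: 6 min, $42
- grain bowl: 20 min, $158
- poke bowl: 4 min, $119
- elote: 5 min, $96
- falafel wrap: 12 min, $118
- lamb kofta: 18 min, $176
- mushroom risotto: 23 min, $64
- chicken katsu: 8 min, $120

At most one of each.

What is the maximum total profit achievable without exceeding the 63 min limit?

Greedy by ratio would take loaded fries + poke bowl + elote + falafel wrap + lamb kofta + chicken katsu: 53 min used, total 671.
The 12 min tied up in falafel wrap is better spent on grain bowl — total rises to 711 (61 min).
An exhaustive check of the 1024 subsets confirms 711.

711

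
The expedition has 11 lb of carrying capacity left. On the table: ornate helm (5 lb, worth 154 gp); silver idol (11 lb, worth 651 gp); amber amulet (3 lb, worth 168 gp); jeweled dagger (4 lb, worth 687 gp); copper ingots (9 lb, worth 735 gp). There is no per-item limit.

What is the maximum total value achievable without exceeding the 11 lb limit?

1542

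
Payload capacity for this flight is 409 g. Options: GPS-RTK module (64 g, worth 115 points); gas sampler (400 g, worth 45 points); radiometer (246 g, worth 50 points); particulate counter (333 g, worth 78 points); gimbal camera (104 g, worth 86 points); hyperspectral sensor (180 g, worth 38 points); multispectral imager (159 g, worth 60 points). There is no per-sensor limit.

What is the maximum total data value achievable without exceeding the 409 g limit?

Ranking by ratio (data value/g): GPS-RTK module 1.80, gimbal camera 0.83, multispectral imager 0.38, particulate counter 0.23.
The ratio ordering already packs tightly: 6×GPS-RTK module, 384 g, 690.
Nothing else within 409 g beats 690.

690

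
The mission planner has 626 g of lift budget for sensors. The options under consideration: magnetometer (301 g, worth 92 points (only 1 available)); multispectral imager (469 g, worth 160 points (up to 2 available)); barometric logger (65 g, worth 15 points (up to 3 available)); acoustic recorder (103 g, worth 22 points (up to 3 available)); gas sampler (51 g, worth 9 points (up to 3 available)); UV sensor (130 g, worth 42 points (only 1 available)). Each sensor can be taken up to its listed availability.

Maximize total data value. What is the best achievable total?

202

Taking multispectral imager + UV sensor: 599 g used, 202 in data value.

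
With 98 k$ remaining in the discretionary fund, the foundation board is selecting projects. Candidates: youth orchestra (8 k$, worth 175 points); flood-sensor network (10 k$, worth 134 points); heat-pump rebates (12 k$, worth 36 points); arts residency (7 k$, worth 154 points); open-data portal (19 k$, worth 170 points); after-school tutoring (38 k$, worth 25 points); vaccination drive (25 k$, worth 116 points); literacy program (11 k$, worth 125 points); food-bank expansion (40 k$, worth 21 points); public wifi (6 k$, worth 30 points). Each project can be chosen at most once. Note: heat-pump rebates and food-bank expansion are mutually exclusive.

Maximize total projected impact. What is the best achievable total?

Youth orchestra + flood-sensor network + heat-pump rebates + arts residency + open-data portal + vaccination drive + literacy program + public wifi uses 98 of the 98 k$ and totals 940.
Every other selection either busts 98 k$ or breaks a pairing rule or fails to beat 940.

940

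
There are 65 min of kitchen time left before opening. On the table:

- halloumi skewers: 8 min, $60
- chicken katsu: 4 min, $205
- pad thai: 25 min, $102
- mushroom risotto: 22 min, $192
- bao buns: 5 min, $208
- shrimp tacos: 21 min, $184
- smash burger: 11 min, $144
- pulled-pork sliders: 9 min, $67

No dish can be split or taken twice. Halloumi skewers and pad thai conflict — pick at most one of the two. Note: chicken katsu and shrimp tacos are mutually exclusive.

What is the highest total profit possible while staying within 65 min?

Density check — chicken katsu 51.25, bao buns 41.60, smash burger 13.09 are the best per min.
Best packing: halloumi skewers + chicken katsu + mushroom risotto + bao buns + smash burger + pulled-pork sliders — 59 min, 876 total.
Next best is chicken katsu + mushroom risotto + bao buns + smash burger + pulled-pork sliders at 816 (51 min) — short by 60.

876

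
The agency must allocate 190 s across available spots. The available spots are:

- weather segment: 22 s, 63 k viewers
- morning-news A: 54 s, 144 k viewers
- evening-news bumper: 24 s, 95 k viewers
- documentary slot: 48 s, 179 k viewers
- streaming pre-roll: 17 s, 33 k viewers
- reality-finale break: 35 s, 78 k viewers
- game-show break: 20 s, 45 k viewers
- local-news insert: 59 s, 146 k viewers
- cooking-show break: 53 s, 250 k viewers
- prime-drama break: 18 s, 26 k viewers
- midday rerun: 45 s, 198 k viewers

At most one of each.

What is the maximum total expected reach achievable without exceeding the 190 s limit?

767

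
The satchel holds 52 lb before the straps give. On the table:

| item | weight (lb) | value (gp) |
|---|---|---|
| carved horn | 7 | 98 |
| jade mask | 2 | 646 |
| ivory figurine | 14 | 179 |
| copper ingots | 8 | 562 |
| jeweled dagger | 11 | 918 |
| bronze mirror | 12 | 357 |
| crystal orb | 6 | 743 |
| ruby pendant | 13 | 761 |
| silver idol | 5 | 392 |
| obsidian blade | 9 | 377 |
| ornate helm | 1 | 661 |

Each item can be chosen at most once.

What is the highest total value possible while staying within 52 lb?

Best packing: jade mask + copper ingots + jeweled dagger + crystal orb + ruby pendant + silver idol + ornate helm — 46 lb, 4683 total.
An exhaustive check of the 2048 subsets confirms 4683.

4683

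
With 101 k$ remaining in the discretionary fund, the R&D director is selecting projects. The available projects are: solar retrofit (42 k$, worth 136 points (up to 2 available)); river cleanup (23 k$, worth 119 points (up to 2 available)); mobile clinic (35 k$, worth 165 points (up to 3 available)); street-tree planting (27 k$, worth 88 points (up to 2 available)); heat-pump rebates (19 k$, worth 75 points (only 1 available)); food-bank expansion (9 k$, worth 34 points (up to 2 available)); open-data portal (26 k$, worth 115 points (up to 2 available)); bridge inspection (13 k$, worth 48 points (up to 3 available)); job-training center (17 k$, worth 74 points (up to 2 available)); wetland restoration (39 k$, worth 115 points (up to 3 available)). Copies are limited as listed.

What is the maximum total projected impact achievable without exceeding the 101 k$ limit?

478

By projected impact per k$: river cleanup 5.17, mobile clinic 4.71, open-data portal 4.42, job-training center 4.35 lead.
Greedy by ratio would take 2×river cleanup + mobile clinic + job-training center: 98 k$ used, total 477.
The 17 k$ tied up in job-training center is better spent on heat-pump rebates — total rises to 478 (100 k$).
Every other selection either busts 101 k$ or exceeds an availability limit or fails to beat 478.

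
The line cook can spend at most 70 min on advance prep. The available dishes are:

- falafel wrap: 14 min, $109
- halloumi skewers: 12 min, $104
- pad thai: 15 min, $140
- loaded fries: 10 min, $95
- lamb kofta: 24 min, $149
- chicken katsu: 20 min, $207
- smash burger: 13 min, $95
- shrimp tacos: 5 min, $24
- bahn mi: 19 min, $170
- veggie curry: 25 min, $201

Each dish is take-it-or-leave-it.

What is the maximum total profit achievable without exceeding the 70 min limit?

The ratio heuristic lands on pad thai + loaded fries + chicken katsu + shrimp tacos + bahn mi (636) but leaves 1 min idle.
Dropping shrimp tacos and bahn mi frees 24 min; slotting in veggie curry (25 min) lifts the total to 643 at 70 min.
Runner-up halloumi skewers + pad thai + loaded fries + chicken katsu + smash burger tops out at 641.

643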